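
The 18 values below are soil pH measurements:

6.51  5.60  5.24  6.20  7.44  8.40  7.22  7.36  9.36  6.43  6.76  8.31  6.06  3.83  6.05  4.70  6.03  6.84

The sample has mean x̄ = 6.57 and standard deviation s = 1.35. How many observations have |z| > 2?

Cutoffs: x̄ ± 2s = [3.87, 9.27].
Outside the cutoffs: 3.83, 9.36.

2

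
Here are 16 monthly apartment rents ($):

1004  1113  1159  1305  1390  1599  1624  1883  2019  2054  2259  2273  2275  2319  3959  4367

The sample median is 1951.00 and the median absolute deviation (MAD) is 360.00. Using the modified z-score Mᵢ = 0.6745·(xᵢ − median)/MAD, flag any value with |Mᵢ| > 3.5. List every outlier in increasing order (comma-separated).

3959, 4367

|Mᵢ| > 3.5 ⇔ |xᵢ − 1951.00| > 3.5·360.00/0.6745 = 1868.05.
So outliers lie outside [82.95, 3819.05].
3959: M = 3.76 → outlier.
4367: M = 4.53 → outlier.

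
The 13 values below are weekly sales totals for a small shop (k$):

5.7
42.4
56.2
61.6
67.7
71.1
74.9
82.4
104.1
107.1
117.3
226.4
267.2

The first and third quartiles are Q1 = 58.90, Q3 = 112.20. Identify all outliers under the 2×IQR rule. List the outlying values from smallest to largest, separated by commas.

226.4, 267.2

IQR = Q3 − Q1 = 112.20 − 58.90 = 53.30.
Lower fence = Q1 − 2·IQR = 58.90 − 106.60 = -47.70.
Upper fence = Q3 + 2·IQR = 112.20 + 106.60 = 218.80.
226.4 > 218.80 → outlier.
267.2 > 218.80 → outlier.
All remaining values lie within [-47.70, 218.80].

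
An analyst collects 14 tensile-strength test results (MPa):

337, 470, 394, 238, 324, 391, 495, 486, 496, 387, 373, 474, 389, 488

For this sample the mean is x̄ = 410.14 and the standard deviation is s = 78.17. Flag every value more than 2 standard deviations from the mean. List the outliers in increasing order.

238

Cutoffs at x̄ ± 2s: 410.14 ± 2·78.17 = [253.80, 566.48].
238: z = -2.20, |z| > 2 → outlier.
Every other value lies within [253.80, 566.48].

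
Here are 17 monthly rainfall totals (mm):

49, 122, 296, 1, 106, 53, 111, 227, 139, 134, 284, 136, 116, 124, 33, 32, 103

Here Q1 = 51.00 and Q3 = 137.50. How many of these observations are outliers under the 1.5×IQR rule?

IQR = 86.50; fences at 51.00 − 129.75 = -78.75 and 137.50 + 129.75 = 267.25.
Outside the cutoffs: 284, 296.

2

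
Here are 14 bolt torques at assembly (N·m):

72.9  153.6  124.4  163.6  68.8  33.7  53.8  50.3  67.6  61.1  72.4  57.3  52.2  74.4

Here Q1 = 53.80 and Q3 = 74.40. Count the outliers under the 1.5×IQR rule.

IQR = 20.60; fences at 53.80 − 30.90 = 22.90 and 74.40 + 30.90 = 105.30.
Outside the cutoffs: 124.4, 153.6, 163.6.

3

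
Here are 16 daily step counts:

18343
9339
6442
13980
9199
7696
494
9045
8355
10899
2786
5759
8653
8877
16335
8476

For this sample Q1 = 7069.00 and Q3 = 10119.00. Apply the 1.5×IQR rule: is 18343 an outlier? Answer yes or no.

yes

IQR = Q3 − Q1 = 10119.00 − 7069.00 = 3050.00.
Lower fence = Q1 − 1.5·IQR = 7069.00 − 4575.00 = 2494.00.
Upper fence = Q3 + 1.5·IQR = 10119.00 + 4575.00 = 14694.00.
18343 lies above the upper fence.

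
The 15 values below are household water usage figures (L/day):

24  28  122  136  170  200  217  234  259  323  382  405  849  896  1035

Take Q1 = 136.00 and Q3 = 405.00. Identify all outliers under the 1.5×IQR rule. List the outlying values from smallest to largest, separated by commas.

IQR = Q3 − Q1 = 405.00 − 136.00 = 269.00.
Lower fence = Q1 − 1.5·IQR = 136.00 − 403.50 = -267.50.
Upper fence = Q3 + 1.5·IQR = 405.00 + 403.50 = 808.50.
849 > 808.50 → outlier.
896 > 808.50 → outlier.
1035 > 808.50 → outlier.
All remaining values lie within [-267.50, 808.50].

849, 896, 1035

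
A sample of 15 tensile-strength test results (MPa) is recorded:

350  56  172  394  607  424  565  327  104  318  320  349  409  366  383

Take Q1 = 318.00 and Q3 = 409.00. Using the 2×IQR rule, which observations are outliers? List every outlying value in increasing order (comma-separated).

56, 104, 607

IQR = Q3 − Q1 = 409.00 − 318.00 = 91.00.
Lower fence = Q1 − 2·IQR = 318.00 − 182.00 = 136.00.
Upper fence = Q3 + 2·IQR = 409.00 + 182.00 = 591.00.
56 < 136.00 → outlier.
104 < 136.00 → outlier.
607 > 591.00 → outlier.
All remaining values lie within [136.00, 591.00].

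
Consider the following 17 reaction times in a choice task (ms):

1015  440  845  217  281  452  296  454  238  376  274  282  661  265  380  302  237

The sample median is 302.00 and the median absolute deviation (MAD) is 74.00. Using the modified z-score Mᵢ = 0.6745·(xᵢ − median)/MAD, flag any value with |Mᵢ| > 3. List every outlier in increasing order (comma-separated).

|Mᵢ| > 3 ⇔ |xᵢ − 302.00| > 3·74.00/0.6745 = 329.13.
So outliers lie outside [-27.13, 631.13].
661: M = 3.27 → outlier.
845: M = 4.95 → outlier.
1015: M = 6.50 → outlier.

661, 845, 1015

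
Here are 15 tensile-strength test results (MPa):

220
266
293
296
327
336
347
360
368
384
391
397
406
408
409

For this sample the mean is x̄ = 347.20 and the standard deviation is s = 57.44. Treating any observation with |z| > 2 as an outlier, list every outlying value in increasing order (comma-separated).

Cutoffs at x̄ ± 2s: 347.20 ± 2·57.44 = [232.32, 462.08].
220: z = -2.21, |z| > 2 → outlier.
Every other value lies within [232.32, 462.08].

220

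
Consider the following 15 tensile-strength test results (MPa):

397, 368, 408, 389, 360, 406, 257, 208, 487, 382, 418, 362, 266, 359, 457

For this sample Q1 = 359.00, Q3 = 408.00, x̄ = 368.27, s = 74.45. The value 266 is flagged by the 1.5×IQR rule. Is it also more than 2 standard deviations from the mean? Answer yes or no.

no

z = (266 − 368.27) / 74.45 = -1.37.
|z| = 1.37 ≤ 2.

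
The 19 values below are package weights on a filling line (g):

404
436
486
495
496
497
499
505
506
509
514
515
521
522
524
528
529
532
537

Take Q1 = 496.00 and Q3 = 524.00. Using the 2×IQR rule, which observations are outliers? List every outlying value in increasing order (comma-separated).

404, 436

IQR = Q3 − Q1 = 524.00 − 496.00 = 28.00.
Lower fence = Q1 − 2·IQR = 496.00 − 56.00 = 440.00.
Upper fence = Q3 + 2·IQR = 524.00 + 56.00 = 580.00.
404 < 440.00 → outlier.
436 < 440.00 → outlier.
All remaining values lie within [440.00, 580.00].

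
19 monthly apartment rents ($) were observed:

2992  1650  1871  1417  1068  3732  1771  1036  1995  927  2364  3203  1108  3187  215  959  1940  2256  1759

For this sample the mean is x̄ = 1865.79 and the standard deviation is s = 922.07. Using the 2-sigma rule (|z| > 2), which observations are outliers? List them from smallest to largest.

3732

Cutoffs at x̄ ± 2s: 1865.79 ± 2·922.07 = [21.65, 3709.93].
3732: z = 2.02, |z| > 2 → outlier.
Every other value lies within [21.65, 3709.93].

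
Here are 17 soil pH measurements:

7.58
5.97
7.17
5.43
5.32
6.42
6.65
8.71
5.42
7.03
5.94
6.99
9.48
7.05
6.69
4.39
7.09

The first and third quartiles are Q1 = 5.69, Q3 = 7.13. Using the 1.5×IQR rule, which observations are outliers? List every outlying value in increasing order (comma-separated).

IQR = Q3 − Q1 = 7.13 − 5.69 = 1.44.
Lower fence = Q1 − 1.5·IQR = 5.69 − 2.16 = 3.53.
Upper fence = Q3 + 1.5·IQR = 7.13 + 2.16 = 9.29.
9.48 > 9.29 → outlier.
All remaining values lie within [3.53, 9.29].

9.48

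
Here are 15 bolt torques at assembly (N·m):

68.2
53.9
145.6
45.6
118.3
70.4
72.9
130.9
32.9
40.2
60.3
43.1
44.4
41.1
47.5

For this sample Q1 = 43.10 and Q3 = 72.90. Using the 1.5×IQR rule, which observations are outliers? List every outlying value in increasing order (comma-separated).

118.3, 130.9, 145.6

IQR = Q3 − Q1 = 72.90 − 43.10 = 29.80.
Lower fence = Q1 − 1.5·IQR = 43.10 − 44.70 = -1.60.
Upper fence = Q3 + 1.5·IQR = 72.90 + 44.70 = 117.60.
118.3 > 117.60 → outlier.
130.9 > 117.60 → outlier.
145.6 > 117.60 → outlier.
All remaining values lie within [-1.60, 117.60].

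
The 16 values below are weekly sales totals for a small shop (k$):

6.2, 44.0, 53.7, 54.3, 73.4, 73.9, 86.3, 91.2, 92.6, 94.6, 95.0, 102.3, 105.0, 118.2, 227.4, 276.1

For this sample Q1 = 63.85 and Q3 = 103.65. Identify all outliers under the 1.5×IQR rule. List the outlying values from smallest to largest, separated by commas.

IQR = Q3 − Q1 = 103.65 − 63.85 = 39.80.
Lower fence = Q1 − 1.5·IQR = 63.85 − 59.70 = 4.15.
Upper fence = Q3 + 1.5·IQR = 103.65 + 59.70 = 163.35.
227.4 > 163.35 → outlier.
276.1 > 163.35 → outlier.
All remaining values lie within [4.15, 163.35].

227.4, 276.1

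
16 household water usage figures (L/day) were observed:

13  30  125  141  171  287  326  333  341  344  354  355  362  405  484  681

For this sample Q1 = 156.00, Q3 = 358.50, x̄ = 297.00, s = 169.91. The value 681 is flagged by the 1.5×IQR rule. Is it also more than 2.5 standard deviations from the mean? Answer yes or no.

z = (681 − 297.00) / 169.91 = 2.26.
|z| = 2.26 ≤ 2.5.

no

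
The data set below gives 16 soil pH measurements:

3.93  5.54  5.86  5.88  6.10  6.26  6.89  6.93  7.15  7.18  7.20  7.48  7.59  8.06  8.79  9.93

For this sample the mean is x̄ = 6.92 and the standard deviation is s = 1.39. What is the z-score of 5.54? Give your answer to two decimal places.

z = (5.54 − 6.92) / 1.39 = -0.99.

-0.99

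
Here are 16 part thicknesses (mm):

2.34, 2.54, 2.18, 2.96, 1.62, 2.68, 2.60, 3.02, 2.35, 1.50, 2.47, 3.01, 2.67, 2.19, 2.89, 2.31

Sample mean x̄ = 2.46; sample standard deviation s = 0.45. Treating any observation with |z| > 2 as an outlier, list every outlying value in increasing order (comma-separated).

1.50

Cutoffs at x̄ ± 2s: 2.46 ± 2·0.45 = [1.56, 3.36].
1.50: z = -2.13, |z| > 2 → outlier.
Every other value lies within [1.56, 3.36].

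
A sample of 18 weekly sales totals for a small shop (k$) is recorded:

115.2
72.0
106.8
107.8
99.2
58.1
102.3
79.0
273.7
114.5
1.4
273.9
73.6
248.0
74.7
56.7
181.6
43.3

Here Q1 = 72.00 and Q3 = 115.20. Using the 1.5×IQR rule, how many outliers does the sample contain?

5

IQR = 43.20; fences at 72.00 − 64.80 = 7.20 and 115.20 + 64.80 = 180.00.
Outside the cutoffs: 1.4, 181.6, 248.0, 273.7, 273.9.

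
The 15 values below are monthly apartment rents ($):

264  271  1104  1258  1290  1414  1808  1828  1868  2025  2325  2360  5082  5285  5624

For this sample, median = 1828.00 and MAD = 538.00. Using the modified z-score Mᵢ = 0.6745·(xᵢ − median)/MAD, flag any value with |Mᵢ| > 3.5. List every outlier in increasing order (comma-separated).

5082, 5285, 5624

|Mᵢ| > 3.5 ⇔ |xᵢ − 1828.00| > 3.5·538.00/0.6745 = 2791.70.
So outliers lie outside [-963.70, 4619.70].
5082: M = 4.08 → outlier.
5285: M = 4.33 → outlier.
5624: M = 4.76 → outlier.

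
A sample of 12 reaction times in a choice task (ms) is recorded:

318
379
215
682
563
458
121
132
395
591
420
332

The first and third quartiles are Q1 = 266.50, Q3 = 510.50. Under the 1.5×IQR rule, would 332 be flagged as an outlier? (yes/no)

no

IQR = Q3 − Q1 = 510.50 − 266.50 = 244.00.
Lower fence = Q1 − 1.5·IQR = 266.50 − 366.00 = -99.50.
Upper fence = Q3 + 1.5·IQR = 510.50 + 366.00 = 876.50.
332 lies within [-99.50, 876.50].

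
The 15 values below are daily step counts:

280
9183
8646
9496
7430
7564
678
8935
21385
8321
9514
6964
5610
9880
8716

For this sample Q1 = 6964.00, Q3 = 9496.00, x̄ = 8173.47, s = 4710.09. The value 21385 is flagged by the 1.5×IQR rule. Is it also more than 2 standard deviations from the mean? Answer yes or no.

yes

z = (21385 − 8173.47) / 4710.09 = 2.80.
|z| = 2.80 > 2.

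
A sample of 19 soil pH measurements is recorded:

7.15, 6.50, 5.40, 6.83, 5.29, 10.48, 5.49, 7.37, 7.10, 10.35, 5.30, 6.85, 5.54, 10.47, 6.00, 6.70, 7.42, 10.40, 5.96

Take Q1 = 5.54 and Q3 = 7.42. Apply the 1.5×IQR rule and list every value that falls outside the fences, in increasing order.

10.35, 10.40, 10.47, 10.48

IQR = Q3 − Q1 = 7.42 − 5.54 = 1.88.
Lower fence = Q1 − 1.5·IQR = 5.54 − 2.82 = 2.72.
Upper fence = Q3 + 1.5·IQR = 7.42 + 2.82 = 10.24.
10.35 > 10.24 → outlier.
10.40 > 10.24 → outlier.
10.47 > 10.24 → outlier.
10.48 > 10.24 → outlier.
All remaining values lie within [2.72, 10.24].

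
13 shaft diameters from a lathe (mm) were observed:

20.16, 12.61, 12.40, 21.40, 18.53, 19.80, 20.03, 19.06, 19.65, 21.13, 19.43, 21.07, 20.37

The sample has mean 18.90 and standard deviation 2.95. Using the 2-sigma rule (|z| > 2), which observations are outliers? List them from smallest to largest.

Cutoffs at x̄ ± 2s: 18.90 ± 2·2.95 = [13.00, 24.80].
12.40: z = -2.20, |z| > 2 → outlier.
12.61: z = -2.13, |z| > 2 → outlier.
Every other value lies within [13.00, 24.80].

12.40, 12.61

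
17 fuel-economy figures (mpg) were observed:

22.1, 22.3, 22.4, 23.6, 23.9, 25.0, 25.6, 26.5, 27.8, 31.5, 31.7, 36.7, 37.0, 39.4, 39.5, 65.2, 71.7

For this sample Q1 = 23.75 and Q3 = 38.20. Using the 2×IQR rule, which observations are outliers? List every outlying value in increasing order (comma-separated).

71.7

IQR = Q3 − Q1 = 38.20 − 23.75 = 14.45.
Lower fence = Q1 − 2·IQR = 23.75 − 28.90 = -5.15.
Upper fence = Q3 + 2·IQR = 38.20 + 28.90 = 67.10.
71.7 > 67.10 → outlier.
All remaining values lie within [-5.15, 67.10].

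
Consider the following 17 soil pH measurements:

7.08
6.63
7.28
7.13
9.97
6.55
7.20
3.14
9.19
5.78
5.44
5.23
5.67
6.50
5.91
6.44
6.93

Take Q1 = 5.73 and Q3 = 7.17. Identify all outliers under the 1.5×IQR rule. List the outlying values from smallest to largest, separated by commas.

IQR = Q3 − Q1 = 7.17 − 5.73 = 1.44.
Lower fence = Q1 − 1.5·IQR = 5.73 − 2.16 = 3.57.
Upper fence = Q3 + 1.5·IQR = 7.17 + 2.16 = 9.33.
3.14 < 3.57 → outlier.
9.97 > 9.33 → outlier.
All remaining values lie within [3.57, 9.33].

3.14, 9.97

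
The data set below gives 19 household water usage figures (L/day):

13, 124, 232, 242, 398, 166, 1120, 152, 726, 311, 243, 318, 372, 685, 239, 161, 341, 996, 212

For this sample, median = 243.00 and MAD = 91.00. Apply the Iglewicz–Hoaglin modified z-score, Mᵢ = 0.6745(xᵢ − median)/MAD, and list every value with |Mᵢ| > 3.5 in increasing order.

726, 996, 1120

|Mᵢ| > 3.5 ⇔ |xᵢ − 243.00| > 3.5·91.00/0.6745 = 472.20.
So outliers lie outside [-229.20, 715.20].
726: M = 3.58 → outlier.
996: M = 5.58 → outlier.
1120: M = 6.50 → outlier.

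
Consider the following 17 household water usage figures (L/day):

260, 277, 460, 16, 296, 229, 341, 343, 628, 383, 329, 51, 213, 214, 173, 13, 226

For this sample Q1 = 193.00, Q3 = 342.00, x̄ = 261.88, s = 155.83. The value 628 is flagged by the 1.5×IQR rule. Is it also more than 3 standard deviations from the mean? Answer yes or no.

no

z = (628 − 261.88) / 155.83 = 2.35.
|z| = 2.35 ≤ 3.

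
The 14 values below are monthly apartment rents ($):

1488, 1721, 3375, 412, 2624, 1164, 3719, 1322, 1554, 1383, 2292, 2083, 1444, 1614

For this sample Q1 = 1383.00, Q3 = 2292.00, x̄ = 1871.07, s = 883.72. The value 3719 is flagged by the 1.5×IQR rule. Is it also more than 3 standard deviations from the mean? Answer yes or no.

z = (3719 − 1871.07) / 883.72 = 2.09.
|z| = 2.09 ≤ 3.

no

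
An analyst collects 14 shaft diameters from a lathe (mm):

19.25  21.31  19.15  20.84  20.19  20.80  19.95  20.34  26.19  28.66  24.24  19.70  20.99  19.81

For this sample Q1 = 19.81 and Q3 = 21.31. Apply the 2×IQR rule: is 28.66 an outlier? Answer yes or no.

yes

IQR = Q3 − Q1 = 21.31 − 19.81 = 1.50.
Lower fence = Q1 − 2·IQR = 19.81 − 3.00 = 16.81.
Upper fence = Q3 + 2·IQR = 21.31 + 3.00 = 24.31.
28.66 lies above the upper fence.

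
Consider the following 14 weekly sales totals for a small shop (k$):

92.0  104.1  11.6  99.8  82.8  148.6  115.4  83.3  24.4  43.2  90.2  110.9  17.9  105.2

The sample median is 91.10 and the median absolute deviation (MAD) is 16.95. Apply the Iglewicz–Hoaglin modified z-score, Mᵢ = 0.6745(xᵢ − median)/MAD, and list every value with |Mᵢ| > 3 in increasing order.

|Mᵢ| > 3 ⇔ |xᵢ − 91.10| > 3·16.95/0.6745 = 75.39.
So outliers lie outside [15.71, 166.49].
11.6: M = -3.16 → outlier.

11.6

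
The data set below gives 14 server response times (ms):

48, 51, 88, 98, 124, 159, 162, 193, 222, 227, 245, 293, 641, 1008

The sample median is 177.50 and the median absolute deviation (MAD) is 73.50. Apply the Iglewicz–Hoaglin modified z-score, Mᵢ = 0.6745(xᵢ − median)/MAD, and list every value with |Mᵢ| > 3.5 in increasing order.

641, 1008

|Mᵢ| > 3.5 ⇔ |xᵢ − 177.50| > 3.5·73.50/0.6745 = 381.39.
So outliers lie outside [-203.89, 558.89].
641: M = 4.25 → outlier.
1008: M = 7.62 → outlier.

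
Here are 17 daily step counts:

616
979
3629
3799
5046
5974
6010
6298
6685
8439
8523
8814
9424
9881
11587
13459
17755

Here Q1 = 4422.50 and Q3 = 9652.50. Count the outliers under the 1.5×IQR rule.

1

IQR = 5230.00; fences at 4422.50 − 7845.00 = -3422.50 and 9652.50 + 7845.00 = 17497.50.
Outside the cutoffs: 17755.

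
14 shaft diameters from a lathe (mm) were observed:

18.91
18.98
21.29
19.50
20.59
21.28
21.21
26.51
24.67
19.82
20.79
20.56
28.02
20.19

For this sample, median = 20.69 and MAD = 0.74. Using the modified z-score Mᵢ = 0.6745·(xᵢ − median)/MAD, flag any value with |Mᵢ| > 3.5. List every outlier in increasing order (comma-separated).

|Mᵢ| > 3.5 ⇔ |xᵢ − 20.69| > 3.5·0.74/0.6745 = 3.84.
So outliers lie outside [16.85, 24.53].
24.67: M = 3.63 → outlier.
26.51: M = 5.30 → outlier.
28.02: M = 6.68 → outlier.

24.67, 26.51, 28.02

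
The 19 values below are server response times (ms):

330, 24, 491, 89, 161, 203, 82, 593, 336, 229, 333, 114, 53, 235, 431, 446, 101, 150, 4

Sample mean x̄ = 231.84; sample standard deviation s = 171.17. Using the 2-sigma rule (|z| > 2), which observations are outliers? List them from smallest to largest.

593

Cutoffs at x̄ ± 2s: 231.84 ± 2·171.17 = [-110.50, 574.18].
593: z = 2.11, |z| > 2 → outlier.
Every other value lies within [-110.50, 574.18].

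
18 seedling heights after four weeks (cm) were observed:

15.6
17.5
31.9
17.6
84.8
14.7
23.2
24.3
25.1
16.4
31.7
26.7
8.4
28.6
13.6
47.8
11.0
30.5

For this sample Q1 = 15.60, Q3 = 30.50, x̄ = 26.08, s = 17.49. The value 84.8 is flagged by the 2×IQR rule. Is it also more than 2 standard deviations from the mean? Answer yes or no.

yes

z = (84.8 − 26.08) / 17.49 = 3.36.
|z| = 3.36 > 2.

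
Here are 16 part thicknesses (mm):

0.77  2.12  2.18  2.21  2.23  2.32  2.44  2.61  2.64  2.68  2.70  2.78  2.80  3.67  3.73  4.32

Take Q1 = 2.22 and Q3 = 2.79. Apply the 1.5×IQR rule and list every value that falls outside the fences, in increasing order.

0.77, 3.67, 3.73, 4.32

IQR = Q3 − Q1 = 2.79 − 2.22 = 0.57.
Lower fence = Q1 − 1.5·IQR = 2.22 − 0.855 = 1.365.
Upper fence = Q3 + 1.5·IQR = 2.79 + 0.855 = 3.645.
0.77 < 1.365 → outlier.
3.67 > 3.645 → outlier.
3.73 > 3.645 → outlier.
4.32 > 3.645 → outlier.
All remaining values lie within [1.365, 3.645].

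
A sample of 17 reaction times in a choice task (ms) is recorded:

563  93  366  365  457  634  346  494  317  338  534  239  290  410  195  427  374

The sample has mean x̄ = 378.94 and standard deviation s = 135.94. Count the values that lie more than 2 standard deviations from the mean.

Cutoffs: x̄ ± 2s = [107.06, 650.82].
Outside the cutoffs: 93.

1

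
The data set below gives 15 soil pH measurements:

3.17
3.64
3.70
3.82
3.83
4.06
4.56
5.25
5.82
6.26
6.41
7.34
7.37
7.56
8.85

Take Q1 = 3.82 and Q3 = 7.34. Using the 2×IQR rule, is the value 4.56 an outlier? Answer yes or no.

IQR = Q3 − Q1 = 7.34 − 3.82 = 3.52.
Lower fence = Q1 − 2·IQR = 3.82 − 7.04 = -3.22.
Upper fence = Q3 + 2·IQR = 7.34 + 7.04 = 14.38.
4.56 lies within [-3.22, 14.38].

no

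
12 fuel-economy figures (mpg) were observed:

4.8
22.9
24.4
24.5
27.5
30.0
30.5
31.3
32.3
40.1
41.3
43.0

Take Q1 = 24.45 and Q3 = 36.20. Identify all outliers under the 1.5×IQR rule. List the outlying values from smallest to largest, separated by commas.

IQR = Q3 − Q1 = 36.20 − 24.45 = 11.75.
Lower fence = Q1 − 1.5·IQR = 24.45 − 17.625 = 6.825.
Upper fence = Q3 + 1.5·IQR = 36.20 + 17.625 = 53.825.
4.8 < 6.825 → outlier.
All remaining values lie within [6.825, 53.825].

4.8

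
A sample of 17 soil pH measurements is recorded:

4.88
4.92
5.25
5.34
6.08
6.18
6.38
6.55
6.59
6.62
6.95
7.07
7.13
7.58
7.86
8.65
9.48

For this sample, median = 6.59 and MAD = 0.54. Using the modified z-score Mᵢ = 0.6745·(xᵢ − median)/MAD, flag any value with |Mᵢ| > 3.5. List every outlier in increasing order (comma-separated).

9.48

|Mᵢ| > 3.5 ⇔ |xᵢ − 6.59| > 3.5·0.54/0.6745 = 2.80.
So outliers lie outside [3.79, 9.39].
9.48: M = 3.61 → outlier.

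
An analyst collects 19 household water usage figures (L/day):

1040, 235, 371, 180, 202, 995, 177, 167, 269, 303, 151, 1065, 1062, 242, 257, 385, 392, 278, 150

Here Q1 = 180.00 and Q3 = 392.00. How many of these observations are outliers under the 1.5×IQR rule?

4

IQR = 212.00; fences at 180.00 − 318.00 = -138.00 and 392.00 + 318.00 = 710.00.
Outside the cutoffs: 995, 1040, 1062, 1065.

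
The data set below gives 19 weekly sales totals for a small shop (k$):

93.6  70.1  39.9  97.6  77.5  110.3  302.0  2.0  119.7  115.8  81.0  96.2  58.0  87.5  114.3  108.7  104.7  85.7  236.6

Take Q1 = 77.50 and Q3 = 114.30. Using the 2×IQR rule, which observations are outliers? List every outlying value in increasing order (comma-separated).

2.0, 236.6, 302.0

IQR = Q3 − Q1 = 114.30 − 77.50 = 36.80.
Lower fence = Q1 − 2·IQR = 77.50 − 73.60 = 3.90.
Upper fence = Q3 + 2·IQR = 114.30 + 73.60 = 187.90.
2.0 < 3.90 → outlier.
236.6 > 187.90 → outlier.
302.0 > 187.90 → outlier.
All remaining values lie within [3.90, 187.90].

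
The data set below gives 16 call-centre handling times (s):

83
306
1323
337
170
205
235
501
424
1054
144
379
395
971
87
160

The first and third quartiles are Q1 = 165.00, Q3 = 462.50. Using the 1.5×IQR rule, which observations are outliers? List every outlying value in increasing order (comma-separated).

971, 1054, 1323

IQR = Q3 − Q1 = 462.50 − 165.00 = 297.50.
Lower fence = Q1 − 1.5·IQR = 165.00 − 446.25 = -281.25.
Upper fence = Q3 + 1.5·IQR = 462.50 + 446.25 = 908.75.
971 > 908.75 → outlier.
1054 > 908.75 → outlier.
1323 > 908.75 → outlier.
All remaining values lie within [-281.25, 908.75].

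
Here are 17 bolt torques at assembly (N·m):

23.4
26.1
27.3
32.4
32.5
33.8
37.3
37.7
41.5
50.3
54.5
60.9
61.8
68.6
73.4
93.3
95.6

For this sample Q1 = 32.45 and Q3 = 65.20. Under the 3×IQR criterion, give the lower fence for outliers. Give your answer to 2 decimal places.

-65.80

IQR = Q3 − Q1 = 65.20 − 32.45 = 32.75.
Lower fence = Q1 − 3·IQR = 32.45 − 98.25 = -65.80.
Upper fence = Q3 + 3·IQR = 65.20 + 98.25 = 163.45.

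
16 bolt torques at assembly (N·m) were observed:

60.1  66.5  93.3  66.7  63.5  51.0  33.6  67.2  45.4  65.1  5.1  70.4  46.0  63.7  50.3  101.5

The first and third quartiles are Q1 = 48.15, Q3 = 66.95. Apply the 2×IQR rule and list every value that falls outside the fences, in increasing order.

IQR = Q3 − Q1 = 66.95 − 48.15 = 18.80.
Lower fence = Q1 − 2·IQR = 48.15 − 37.60 = 10.55.
Upper fence = Q3 + 2·IQR = 66.95 + 37.60 = 104.55.
5.1 < 10.55 → outlier.
All remaining values lie within [10.55, 104.55].

5.1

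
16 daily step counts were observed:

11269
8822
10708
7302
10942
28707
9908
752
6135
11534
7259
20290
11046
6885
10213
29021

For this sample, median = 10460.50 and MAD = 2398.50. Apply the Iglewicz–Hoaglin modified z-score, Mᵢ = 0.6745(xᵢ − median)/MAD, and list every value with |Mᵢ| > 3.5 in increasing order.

|Mᵢ| > 3.5 ⇔ |xᵢ − 10460.50| > 3.5·2398.50/0.6745 = 12445.89.
So outliers lie outside [-1985.39, 22906.39].
28707: M = 5.13 → outlier.
29021: M = 5.22 → outlier.

28707, 29021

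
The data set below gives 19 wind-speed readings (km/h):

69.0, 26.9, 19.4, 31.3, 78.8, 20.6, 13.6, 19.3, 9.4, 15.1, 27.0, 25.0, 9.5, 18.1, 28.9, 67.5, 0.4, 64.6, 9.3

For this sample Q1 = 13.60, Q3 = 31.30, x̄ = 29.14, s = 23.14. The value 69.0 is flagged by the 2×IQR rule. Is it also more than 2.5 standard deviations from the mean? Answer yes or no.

z = (69.0 − 29.14) / 23.14 = 1.72.
|z| = 1.72 ≤ 2.5.

no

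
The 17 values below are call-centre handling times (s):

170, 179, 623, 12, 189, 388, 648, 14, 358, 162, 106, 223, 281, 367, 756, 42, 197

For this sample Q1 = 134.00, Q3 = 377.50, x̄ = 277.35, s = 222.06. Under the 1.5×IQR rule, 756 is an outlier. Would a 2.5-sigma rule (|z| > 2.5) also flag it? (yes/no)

no

z = (756 − 277.35) / 222.06 = 2.16.
|z| = 2.16 ≤ 2.5.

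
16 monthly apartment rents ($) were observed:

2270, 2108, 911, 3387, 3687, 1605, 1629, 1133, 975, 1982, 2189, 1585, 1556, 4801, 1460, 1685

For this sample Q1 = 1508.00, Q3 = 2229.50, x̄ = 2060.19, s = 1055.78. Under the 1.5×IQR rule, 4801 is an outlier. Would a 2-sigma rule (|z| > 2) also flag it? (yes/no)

yes

z = (4801 − 2060.19) / 1055.78 = 2.60.
|z| = 2.60 > 2.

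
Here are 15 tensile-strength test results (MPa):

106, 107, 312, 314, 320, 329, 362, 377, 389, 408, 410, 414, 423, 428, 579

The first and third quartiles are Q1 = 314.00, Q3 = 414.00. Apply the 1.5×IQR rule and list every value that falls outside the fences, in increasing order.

106, 107, 579

IQR = Q3 − Q1 = 414.00 − 314.00 = 100.00.
Lower fence = Q1 − 1.5·IQR = 314.00 − 150.00 = 164.00.
Upper fence = Q3 + 1.5·IQR = 414.00 + 150.00 = 564.00.
106 < 164.00 → outlier.
107 < 164.00 → outlier.
579 > 564.00 → outlier.
All remaining values lie within [164.00, 564.00].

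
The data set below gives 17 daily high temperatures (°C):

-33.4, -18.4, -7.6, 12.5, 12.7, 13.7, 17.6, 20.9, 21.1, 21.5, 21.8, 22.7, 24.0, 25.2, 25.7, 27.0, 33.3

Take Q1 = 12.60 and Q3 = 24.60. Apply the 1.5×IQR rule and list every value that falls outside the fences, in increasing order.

IQR = Q3 − Q1 = 24.60 − 12.60 = 12.00.
Lower fence = Q1 − 1.5·IQR = 12.60 − 18.00 = -5.40.
Upper fence = Q3 + 1.5·IQR = 24.60 + 18.00 = 42.60.
-33.4 < -5.40 → outlier.
-18.4 < -5.40 → outlier.
-7.6 < -5.40 → outlier.
All remaining values lie within [-5.40, 42.60].

-33.4, -18.4, -7.6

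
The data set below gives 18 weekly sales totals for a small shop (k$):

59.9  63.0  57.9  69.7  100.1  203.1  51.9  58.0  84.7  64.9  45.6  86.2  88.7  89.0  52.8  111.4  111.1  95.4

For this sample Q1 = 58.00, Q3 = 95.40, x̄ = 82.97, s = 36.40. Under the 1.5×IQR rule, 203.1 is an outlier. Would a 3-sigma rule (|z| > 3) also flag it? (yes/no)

z = (203.1 − 82.97) / 36.40 = 3.30.
|z| = 3.30 > 3.

yes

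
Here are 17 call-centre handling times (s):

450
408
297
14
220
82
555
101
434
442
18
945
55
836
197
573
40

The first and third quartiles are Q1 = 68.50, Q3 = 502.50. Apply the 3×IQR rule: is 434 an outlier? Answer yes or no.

IQR = Q3 − Q1 = 502.50 − 68.50 = 434.00.
Lower fence = Q1 − 3·IQR = 68.50 − 1302.00 = -1233.50.
Upper fence = Q3 + 3·IQR = 502.50 + 1302.00 = 1804.50.
434 lies within [-1233.50, 1804.50].

no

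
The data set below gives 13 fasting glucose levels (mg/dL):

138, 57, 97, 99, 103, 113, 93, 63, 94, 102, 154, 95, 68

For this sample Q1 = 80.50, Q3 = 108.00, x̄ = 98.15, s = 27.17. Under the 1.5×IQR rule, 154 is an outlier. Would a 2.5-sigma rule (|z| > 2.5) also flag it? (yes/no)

z = (154 − 98.15) / 27.17 = 2.06.
|z| = 2.06 ≤ 2.5.

no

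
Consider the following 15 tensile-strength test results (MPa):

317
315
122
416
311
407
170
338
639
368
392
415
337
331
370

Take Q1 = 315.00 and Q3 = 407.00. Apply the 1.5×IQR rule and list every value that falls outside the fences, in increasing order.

IQR = Q3 − Q1 = 407.00 − 315.00 = 92.00.
Lower fence = Q1 − 1.5·IQR = 315.00 − 138.00 = 177.00.
Upper fence = Q3 + 1.5·IQR = 407.00 + 138.00 = 545.00.
122 < 177.00 → outlier.
170 < 177.00 → outlier.
639 > 545.00 → outlier.
All remaining values lie within [177.00, 545.00].

122, 170, 639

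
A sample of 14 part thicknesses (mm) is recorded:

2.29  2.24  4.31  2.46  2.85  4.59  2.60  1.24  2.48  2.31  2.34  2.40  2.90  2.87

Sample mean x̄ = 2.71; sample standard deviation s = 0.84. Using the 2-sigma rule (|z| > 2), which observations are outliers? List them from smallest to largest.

Cutoffs at x̄ ± 2s: 2.71 ± 2·0.84 = [1.03, 4.39].
4.59: z = 2.24, |z| > 2 → outlier.
Every other value lies within [1.03, 4.39].

4.59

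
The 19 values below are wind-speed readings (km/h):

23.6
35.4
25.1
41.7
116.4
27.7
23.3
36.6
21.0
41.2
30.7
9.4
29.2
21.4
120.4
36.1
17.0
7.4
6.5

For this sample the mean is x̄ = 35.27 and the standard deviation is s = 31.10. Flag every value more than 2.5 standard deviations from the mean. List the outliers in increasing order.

116.4, 120.4

Cutoffs at x̄ ± 2.5s: 35.27 ± 2.5·31.10 = [-42.48, 113.02].
116.4: z = 2.61, |z| > 2.5 → outlier.
120.4: z = 2.74, |z| > 2.5 → outlier.
Every other value lies within [-42.48, 113.02].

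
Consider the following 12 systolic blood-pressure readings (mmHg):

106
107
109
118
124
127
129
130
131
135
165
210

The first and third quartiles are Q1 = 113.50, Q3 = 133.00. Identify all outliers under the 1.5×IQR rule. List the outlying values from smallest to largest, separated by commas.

IQR = Q3 − Q1 = 133.00 − 113.50 = 19.50.
Lower fence = Q1 − 1.5·IQR = 113.50 − 29.25 = 84.25.
Upper fence = Q3 + 1.5·IQR = 133.00 + 29.25 = 162.25.
165 > 162.25 → outlier.
210 > 162.25 → outlier.
All remaining values lie within [84.25, 162.25].

165, 210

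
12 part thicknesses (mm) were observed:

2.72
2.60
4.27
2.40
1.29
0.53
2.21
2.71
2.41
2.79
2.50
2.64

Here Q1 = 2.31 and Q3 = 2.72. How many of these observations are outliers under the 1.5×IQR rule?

3

IQR = 0.41; fences at 2.31 − 0.615 = 1.695 and 2.72 + 0.615 = 3.335.
Outside the cutoffs: 0.53, 1.29, 4.27.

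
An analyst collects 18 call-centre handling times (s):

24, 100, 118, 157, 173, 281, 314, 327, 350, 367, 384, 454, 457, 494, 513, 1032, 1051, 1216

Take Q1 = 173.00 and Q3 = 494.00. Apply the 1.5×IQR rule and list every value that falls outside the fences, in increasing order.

IQR = Q3 − Q1 = 494.00 − 173.00 = 321.00.
Lower fence = Q1 − 1.5·IQR = 173.00 − 481.50 = -308.50.
Upper fence = Q3 + 1.5·IQR = 494.00 + 481.50 = 975.50.
1032 > 975.50 → outlier.
1051 > 975.50 → outlier.
1216 > 975.50 → outlier.
All remaining values lie within [-308.50, 975.50].

1032, 1051, 1216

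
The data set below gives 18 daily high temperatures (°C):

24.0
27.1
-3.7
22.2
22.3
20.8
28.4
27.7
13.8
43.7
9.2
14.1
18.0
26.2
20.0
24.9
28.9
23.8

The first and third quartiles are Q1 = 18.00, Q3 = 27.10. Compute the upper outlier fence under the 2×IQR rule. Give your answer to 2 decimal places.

45.30

IQR = Q3 − Q1 = 27.10 − 18.00 = 9.10.
Lower fence = Q1 − 2·IQR = 18.00 − 18.20 = -0.20.
Upper fence = Q3 + 2·IQR = 27.10 + 18.20 = 45.30.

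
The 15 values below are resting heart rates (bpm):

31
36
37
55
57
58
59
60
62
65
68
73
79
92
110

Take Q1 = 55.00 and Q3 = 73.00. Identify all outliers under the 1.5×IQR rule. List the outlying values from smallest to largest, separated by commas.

IQR = Q3 − Q1 = 73.00 − 55.00 = 18.00.
Lower fence = Q1 − 1.5·IQR = 55.00 − 27.00 = 28.00.
Upper fence = Q3 + 1.5·IQR = 73.00 + 27.00 = 100.00.
110 > 100.00 → outlier.
All remaining values lie within [28.00, 100.00].

110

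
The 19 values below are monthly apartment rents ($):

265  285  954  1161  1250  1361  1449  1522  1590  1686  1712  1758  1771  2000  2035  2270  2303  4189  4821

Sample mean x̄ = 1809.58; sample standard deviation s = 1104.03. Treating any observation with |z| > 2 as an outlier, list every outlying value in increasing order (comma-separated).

4189, 4821

Cutoffs at x̄ ± 2s: 1809.58 ± 2·1104.03 = [-398.48, 4017.64].
4189: z = 2.16, |z| > 2 → outlier.
4821: z = 2.73, |z| > 2 → outlier.
Every other value lies within [-398.48, 4017.64].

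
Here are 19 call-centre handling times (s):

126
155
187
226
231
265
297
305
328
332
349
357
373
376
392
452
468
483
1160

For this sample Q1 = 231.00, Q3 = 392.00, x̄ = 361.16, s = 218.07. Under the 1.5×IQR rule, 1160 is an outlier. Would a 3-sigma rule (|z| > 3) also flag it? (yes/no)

yes

z = (1160 − 361.16) / 218.07 = 3.66.
|z| = 3.66 > 3.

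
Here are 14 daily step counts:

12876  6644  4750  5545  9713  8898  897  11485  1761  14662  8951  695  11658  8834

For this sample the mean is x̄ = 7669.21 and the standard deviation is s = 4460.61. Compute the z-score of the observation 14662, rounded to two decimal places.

1.57

z = (14662 − 7669.21) / 4460.61 = 1.57.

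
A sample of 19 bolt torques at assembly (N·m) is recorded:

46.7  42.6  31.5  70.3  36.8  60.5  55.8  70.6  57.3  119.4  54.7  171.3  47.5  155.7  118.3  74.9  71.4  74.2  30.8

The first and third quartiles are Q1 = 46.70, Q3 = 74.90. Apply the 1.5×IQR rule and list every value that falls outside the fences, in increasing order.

118.3, 119.4, 155.7, 171.3

IQR = Q3 − Q1 = 74.90 − 46.70 = 28.20.
Lower fence = Q1 − 1.5·IQR = 46.70 − 42.30 = 4.40.
Upper fence = Q3 + 1.5·IQR = 74.90 + 42.30 = 117.20.
118.3 > 117.20 → outlier.
119.4 > 117.20 → outlier.
155.7 > 117.20 → outlier.
171.3 > 117.20 → outlier.
All remaining values lie within [4.40, 117.20].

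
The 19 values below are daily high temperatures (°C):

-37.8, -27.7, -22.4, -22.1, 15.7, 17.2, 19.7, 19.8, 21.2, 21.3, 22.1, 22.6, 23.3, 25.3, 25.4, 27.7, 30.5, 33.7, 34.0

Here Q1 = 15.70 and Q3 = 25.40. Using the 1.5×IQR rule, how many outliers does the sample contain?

4

IQR = 9.70; fences at 15.70 − 14.55 = 1.15 and 25.40 + 14.55 = 39.95.
Outside the cutoffs: -37.8, -27.7, -22.4, -22.1.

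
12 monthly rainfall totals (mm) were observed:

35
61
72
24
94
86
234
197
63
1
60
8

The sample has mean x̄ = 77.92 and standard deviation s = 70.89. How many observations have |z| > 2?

1

Cutoffs: x̄ ± 2s = [-63.86, 219.70].
Outside the cutoffs: 234.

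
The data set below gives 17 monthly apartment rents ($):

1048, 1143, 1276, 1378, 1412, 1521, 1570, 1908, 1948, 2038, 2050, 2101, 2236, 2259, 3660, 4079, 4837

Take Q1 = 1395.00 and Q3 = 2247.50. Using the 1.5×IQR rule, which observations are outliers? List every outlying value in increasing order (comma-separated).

3660, 4079, 4837

IQR = Q3 − Q1 = 2247.50 − 1395.00 = 852.50.
Lower fence = Q1 − 1.5·IQR = 1395.00 − 1278.75 = 116.25.
Upper fence = Q3 + 1.5·IQR = 2247.50 + 1278.75 = 3526.25.
3660 > 3526.25 → outlier.
4079 > 3526.25 → outlier.
4837 > 3526.25 → outlier.
All remaining values lie within [116.25, 3526.25].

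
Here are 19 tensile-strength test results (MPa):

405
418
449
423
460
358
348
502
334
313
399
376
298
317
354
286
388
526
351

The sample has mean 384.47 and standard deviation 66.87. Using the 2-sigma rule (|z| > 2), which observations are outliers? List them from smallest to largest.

Cutoffs at x̄ ± 2s: 384.47 ± 2·66.87 = [250.73, 518.21].
526: z = 2.12, |z| > 2 → outlier.
Every other value lies within [250.73, 518.21].

526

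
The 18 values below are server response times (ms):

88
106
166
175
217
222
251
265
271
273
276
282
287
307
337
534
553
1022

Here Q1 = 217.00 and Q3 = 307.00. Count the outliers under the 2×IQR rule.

IQR = 90.00; fences at 217.00 − 180.00 = 37.00 and 307.00 + 180.00 = 487.00.
Outside the cutoffs: 534, 553, 1022.

3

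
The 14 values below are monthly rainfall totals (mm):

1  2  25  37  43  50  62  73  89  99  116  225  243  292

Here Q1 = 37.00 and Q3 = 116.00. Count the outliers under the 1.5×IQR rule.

2

IQR = 79.00; fences at 37.00 − 118.50 = -81.50 and 116.00 + 118.50 = 234.50.
Outside the cutoffs: 243, 292.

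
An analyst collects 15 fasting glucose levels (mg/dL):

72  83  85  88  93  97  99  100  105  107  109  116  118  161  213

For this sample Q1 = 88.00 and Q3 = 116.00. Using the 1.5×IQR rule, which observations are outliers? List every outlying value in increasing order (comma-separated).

IQR = Q3 − Q1 = 116.00 − 88.00 = 28.00.
Lower fence = Q1 − 1.5·IQR = 88.00 − 42.00 = 46.00.
Upper fence = Q3 + 1.5·IQR = 116.00 + 42.00 = 158.00.
161 > 158.00 → outlier.
213 > 158.00 → outlier.
All remaining values lie within [46.00, 158.00].

161, 213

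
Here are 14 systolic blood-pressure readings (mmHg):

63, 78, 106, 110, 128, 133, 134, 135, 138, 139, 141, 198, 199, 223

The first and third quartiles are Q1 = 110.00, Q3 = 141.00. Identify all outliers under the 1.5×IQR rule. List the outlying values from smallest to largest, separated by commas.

63, 198, 199, 223

IQR = Q3 − Q1 = 141.00 − 110.00 = 31.00.
Lower fence = Q1 − 1.5·IQR = 110.00 − 46.50 = 63.50.
Upper fence = Q3 + 1.5·IQR = 141.00 + 46.50 = 187.50.
63 < 63.50 → outlier.
198 > 187.50 → outlier.
199 > 187.50 → outlier.
223 > 187.50 → outlier.
All remaining values lie within [63.50, 187.50].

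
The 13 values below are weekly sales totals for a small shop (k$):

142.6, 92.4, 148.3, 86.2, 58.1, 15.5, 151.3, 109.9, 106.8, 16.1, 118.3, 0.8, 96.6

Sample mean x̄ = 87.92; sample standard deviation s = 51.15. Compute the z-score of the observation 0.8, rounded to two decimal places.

-1.70

z = (0.8 − 87.92) / 51.15 = -1.70.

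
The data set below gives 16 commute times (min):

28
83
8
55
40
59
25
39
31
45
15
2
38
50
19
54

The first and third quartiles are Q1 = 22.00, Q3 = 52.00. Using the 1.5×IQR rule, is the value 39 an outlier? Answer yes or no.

no

IQR = Q3 − Q1 = 52.00 − 22.00 = 30.00.
Lower fence = Q1 − 1.5·IQR = 22.00 − 45.00 = -23.00.
Upper fence = Q3 + 1.5·IQR = 52.00 + 45.00 = 97.00.
39 lies within [-23.00, 97.00].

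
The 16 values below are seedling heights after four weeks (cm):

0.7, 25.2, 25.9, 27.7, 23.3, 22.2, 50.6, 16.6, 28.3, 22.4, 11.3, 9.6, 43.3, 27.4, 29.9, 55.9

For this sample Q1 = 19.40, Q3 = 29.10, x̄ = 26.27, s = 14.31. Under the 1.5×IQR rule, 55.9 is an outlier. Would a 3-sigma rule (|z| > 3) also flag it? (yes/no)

z = (55.9 − 26.27) / 14.31 = 2.07.
|z| = 2.07 ≤ 3.

no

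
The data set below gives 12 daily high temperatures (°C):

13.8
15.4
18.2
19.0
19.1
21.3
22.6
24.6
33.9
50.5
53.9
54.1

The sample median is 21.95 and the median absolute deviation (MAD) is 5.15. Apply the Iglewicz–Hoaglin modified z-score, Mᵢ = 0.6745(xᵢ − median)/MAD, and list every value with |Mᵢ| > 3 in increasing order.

|Mᵢ| > 3 ⇔ |xᵢ − 21.95| > 3·5.15/0.6745 = 22.91.
So outliers lie outside [-0.96, 44.86].
50.5: M = 3.74 → outlier.
53.9: M = 4.18 → outlier.
54.1: M = 4.21 → outlier.

50.5, 53.9, 54.1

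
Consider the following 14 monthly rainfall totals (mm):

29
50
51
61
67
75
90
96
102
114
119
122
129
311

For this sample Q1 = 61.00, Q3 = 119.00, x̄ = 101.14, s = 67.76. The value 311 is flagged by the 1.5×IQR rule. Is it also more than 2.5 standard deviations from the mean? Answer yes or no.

yes

z = (311 − 101.14) / 67.76 = 3.10.
|z| = 3.10 > 2.5.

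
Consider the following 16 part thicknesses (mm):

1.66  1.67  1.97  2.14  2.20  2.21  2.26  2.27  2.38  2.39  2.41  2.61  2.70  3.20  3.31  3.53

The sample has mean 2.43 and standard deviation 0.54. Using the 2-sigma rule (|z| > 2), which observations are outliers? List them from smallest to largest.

Cutoffs at x̄ ± 2s: 2.43 ± 2·0.54 = [1.35, 3.51].
3.53: z = 2.04, |z| > 2 → outlier.
Every other value lies within [1.35, 3.51].

3.53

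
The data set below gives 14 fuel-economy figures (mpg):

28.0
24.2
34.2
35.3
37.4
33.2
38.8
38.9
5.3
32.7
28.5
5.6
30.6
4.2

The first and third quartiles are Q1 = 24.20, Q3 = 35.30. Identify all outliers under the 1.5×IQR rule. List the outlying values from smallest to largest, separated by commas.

4.2, 5.3, 5.6

IQR = Q3 − Q1 = 35.30 − 24.20 = 11.10.
Lower fence = Q1 − 1.5·IQR = 24.20 − 16.65 = 7.55.
Upper fence = Q3 + 1.5·IQR = 35.30 + 16.65 = 51.95.
4.2 < 7.55 → outlier.
5.3 < 7.55 → outlier.
5.6 < 7.55 → outlier.
All remaining values lie within [7.55, 51.95].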